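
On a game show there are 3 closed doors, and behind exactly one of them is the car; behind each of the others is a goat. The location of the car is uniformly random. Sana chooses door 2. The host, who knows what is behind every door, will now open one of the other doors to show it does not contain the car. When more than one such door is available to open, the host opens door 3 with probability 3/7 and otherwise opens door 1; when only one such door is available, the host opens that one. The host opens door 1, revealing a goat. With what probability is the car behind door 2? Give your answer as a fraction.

Consider each possible location of the car in turn.
If it is behind door 1 (prior 1/3): the host opened door 1, so this case is ruled out; weight (1/3)·0 = 0.
If it is behind door 2 (prior 1/3): door 3 is available but not opened, probability 4/7; weight (1/3)·(4/7) = 4/21.
If it is behind door 3 (prior 1/3): only door 1 is available, probability 1; weight (1/3)·1 = 1/3.
The weights sum to 11/21.
So P(the car behind door 2 | the host opened door 1) = (4/21) / (11/21) = 4/11.

4/11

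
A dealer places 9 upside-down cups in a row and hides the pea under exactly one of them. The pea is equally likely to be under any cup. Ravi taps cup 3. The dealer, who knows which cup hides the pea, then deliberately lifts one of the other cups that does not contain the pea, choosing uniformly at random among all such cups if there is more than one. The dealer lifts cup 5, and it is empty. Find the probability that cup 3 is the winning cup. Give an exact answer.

1/9

Condition on the true location of the pea.
If it is under any of cups 1, 2, 4, 6, 7, 8, and 9 (prior 1/9 each): the dealer has 7 equally likely choices, so probability 1/7; weight (1/9)·(1/7) = 1/63 each.
If it is under cup 3 (prior 1/9): the dealer has 8 equally likely choices, so probability 1/8; weight (1/9)·(1/8) = 1/72.
If it is under cup 5 (prior 1/9): the dealer opened cup 5, so this case is ruled out; weight (1/9)·0 = 0.
The weights sum to 1/8.
So P(the pea under cup 3 | the dealer opened cup 5) = (1/72) / (1/8) = 1/9.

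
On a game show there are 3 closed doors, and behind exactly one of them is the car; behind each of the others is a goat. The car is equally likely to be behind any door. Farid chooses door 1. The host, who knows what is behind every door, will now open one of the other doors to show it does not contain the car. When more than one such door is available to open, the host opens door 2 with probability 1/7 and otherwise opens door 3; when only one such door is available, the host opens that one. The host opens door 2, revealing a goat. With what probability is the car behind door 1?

Consider each possible location of the car in turn.
If it is behind door 1 (prior 1/3): door 2 is available, opened with probability 1/7; weight (1/3)·(1/7) = 1/21.
If it is behind door 2 (prior 1/3): the host opened door 2, so this case is ruled out; weight (1/3)·0 = 0.
If it is behind door 3 (prior 1/3): only door 2 is available, probability 1; weight (1/3)·1 = 1/3.
The weights sum to 8/21.
So P(the car behind door 1 | the host opened door 2) = (1/21) / (8/21) = 1/8.

1/8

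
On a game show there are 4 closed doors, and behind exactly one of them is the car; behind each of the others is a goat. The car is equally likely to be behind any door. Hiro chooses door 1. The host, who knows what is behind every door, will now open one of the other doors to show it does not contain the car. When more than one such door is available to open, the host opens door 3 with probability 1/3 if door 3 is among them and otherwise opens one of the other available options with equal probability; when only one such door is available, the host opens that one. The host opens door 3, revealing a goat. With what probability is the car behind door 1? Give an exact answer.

1/3

Apply Bayes' rule, conditioning on where the car actually is.
If it is behind any of doors 1, 2, and 4 (prior 1/4 each): door 3 is available, opened with probability 1/3; weight (1/4)·(1/3) = 1/12 each.
If it is behind door 3 (prior 1/4): the host opened door 3, so this case is ruled out; weight (1/4)·0 = 0.
The weights sum to 1/4.
So P(the car behind door 1 | the host opened door 3) = (1/12) / (1/4) = 1/3.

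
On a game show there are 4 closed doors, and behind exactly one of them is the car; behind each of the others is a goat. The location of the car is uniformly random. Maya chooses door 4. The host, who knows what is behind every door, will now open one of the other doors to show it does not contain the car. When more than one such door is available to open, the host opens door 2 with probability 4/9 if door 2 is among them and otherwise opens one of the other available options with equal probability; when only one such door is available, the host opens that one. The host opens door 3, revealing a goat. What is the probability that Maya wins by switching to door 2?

Apply Bayes' rule, conditioning on where the car actually is.
If it is behind door 1 (prior 1/4): door 2 is available but not opened, probability 5/9; weight (1/4)·(5/9) = 5/36.
If it is behind door 2 (prior 1/4): door 2 holds the prize so is unavailable; the host chooses uniformly among the 2 others, probability 1/2; weight (1/4)·(1/2) = 1/8.
If it is behind door 3 (prior 1/4): the host opened door 3, so this case is ruled out; weight (1/4)·0 = 0.
If it is behind door 4 (prior 1/4): door 2 is available but not opened; door 3 gets probability (1 − 4/9)/2 = 5/18; weight (1/4)·(5/18) = 5/72.
The weights sum to 1/3.
So P(the car behind door 2 | the host opened door 3) = (1/8) / (1/3) = 3/8.

3/8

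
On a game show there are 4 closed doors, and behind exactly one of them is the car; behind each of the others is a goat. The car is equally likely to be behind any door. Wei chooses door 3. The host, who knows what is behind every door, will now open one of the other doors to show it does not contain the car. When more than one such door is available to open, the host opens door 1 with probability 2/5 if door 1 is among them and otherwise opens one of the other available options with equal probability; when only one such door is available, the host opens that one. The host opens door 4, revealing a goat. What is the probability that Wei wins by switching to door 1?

Consider each possible location of the car in turn.
If it is behind door 1 (prior 1/4): door 1 holds the prize so is unavailable; the host chooses uniformly among the 2 others, probability 1/2; weight (1/4)·(1/2) = 1/8.
If it is behind door 2 (prior 1/4): door 1 is available but not opened, probability 3/5; weight (1/4)·(3/5) = 3/20.
If it is behind door 3 (prior 1/4): door 1 is available but not opened; door 4 gets probability (1 − 2/5)/2 = 3/10; weight (1/4)·(3/10) = 3/40.
If it is behind door 4 (prior 1/4): the host opened door 4, so this case is ruled out; weight (1/4)·0 = 0.
The weights sum to 7/20.
So P(the car behind door 1 | the host opened door 4) = (1/8) / (7/20) = 5/14.

5/14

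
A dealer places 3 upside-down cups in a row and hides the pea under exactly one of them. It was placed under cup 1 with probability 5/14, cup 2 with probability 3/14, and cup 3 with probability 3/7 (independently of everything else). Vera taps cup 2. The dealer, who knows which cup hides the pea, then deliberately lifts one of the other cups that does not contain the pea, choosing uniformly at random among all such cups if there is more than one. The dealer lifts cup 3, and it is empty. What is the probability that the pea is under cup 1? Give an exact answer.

Consider each possible location of the pea in turn.
If it is under cup 1 (prior 5/14): the dealer has no choice, probability 1; weight (5/14)·1 = 5/14.
If it is under cup 2 (prior 3/14): the dealer has 2 equally likely choices, so probability 1/2; weight (3/14)·(1/2) = 3/28.
If it is under cup 3 (prior 3/7): the dealer opened cup 3, so this case is ruled out; weight (3/7)·0 = 0.
The weights sum to 13/28.
So P(the pea under cup 1 | the dealer opened cup 3) = (5/14) / (13/28) = 10/13.

10/13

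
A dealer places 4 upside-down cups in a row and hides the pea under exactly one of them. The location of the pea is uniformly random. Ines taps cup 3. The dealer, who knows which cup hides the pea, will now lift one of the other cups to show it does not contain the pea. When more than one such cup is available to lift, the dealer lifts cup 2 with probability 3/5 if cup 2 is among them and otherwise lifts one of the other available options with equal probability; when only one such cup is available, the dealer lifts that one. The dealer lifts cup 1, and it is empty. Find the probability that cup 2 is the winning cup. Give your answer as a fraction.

Apply Bayes' rule, conditioning on where the pea actually is.
If it is under cup 1 (prior 1/4): the dealer opened cup 1, so this case is ruled out; weight (1/4)·0 = 0.
If it is under cup 2 (prior 1/4): cup 2 holds the prize so is unavailable; the dealer chooses uniformly among the 2 others, probability 1/2; weight (1/4)·(1/2) = 1/8.
If it is under cup 3 (prior 1/4): cup 2 is available but not opened; cup 1 gets probability (1 − 3/5)/2 = 1/5; weight (1/4)·(1/5) = 1/20.
If it is under cup 4 (prior 1/4): cup 2 is available but not opened, probability 2/5; weight (1/4)·(2/5) = 1/10.
The weights sum to 11/40.
So P(the pea under cup 2 | the dealer opened cup 1) = (1/8) / (11/40) = 5/11.

5/11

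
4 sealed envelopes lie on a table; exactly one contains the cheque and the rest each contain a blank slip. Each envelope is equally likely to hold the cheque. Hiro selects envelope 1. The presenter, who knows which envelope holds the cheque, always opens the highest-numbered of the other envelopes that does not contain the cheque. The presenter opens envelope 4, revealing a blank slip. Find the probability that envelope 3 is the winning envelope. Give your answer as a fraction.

1/3

Condition on the true location of the cheque.
If it is in any of envelopes 1, 2, and 3 (prior 1/4 each): envelope 4 is the highest-numbered option available, probability 1; weight (1/4)·1 = 1/4 each.
If it is in envelope 4 (prior 1/4): the presenter opened envelope 4, so this case is ruled out; weight (1/4)·0 = 0.
The weights sum to 3/4.
So P(the cheque in envelope 3 | the presenter opened envelope 4) = (1/4) / (3/4) = 1/3.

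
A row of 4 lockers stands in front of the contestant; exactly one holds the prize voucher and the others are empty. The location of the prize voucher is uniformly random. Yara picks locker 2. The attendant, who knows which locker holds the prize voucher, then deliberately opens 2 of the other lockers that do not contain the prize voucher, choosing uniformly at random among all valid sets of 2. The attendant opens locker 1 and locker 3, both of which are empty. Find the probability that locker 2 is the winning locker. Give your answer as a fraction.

1/4

Apply Bayes' rule, conditioning on where the prize voucher actually is.
If it is in either of lockers 1 and 3 (prior 1/4 each): that locker was opened and seen not to hold the prize — ruled out; weight (1/4)·0 = 0 each.
If it is in locker 2 (prior 1/4): the attendant has 3 equally likely choices, so probability 1/3; weight (1/4)·(1/3) = 1/12.
If it is in locker 4 (prior 1/4): the attendant has no choice, probability 1; weight (1/4)·1 = 1/4.
The weights sum to 1/3.
So P(the prize voucher in locker 2 | the attendant opened locker 1 and locker 3) = (1/12) / (1/3) = 1/4.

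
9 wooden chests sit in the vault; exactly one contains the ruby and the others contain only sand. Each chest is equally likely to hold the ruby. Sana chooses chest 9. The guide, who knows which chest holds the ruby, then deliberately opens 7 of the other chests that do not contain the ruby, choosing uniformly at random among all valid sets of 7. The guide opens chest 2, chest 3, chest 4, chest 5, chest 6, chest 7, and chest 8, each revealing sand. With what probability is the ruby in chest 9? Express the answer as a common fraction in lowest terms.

Condition on the true location of the ruby.
If it is in chest 1 (prior 1/9): the guide has no choice, probability 1; weight (1/9)·1 = 1/9.
If it is in any of chests 2, 3, 4, 5, 6, 7, and 8 (prior 1/9 each): that chest was opened and seen not to hold the prize — ruled out; weight (1/9)·0 = 0 each.
If it is in chest 9 (prior 1/9): the guide has 8 equally likely choices, so probability 1/8; weight (1/9)·(1/8) = 1/72.
The weights sum to 1/8.
So P(the ruby in chest 9 | the guide opened chest 2, chest 3, chest 4, chest 5, chest 6, chest 7, and chest 8) = (1/72) / (1/8) = 1/9.

1/9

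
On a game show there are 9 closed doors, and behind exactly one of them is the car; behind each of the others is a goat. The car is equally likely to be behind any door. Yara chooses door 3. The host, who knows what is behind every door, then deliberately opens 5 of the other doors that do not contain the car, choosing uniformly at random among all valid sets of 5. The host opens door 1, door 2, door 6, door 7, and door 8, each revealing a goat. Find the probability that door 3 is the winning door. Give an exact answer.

Apply Bayes' rule, conditioning on where the car actually is.
If it is behind any of doors 1, 2, 6, 7, and 8 (prior 1/9 each): that door was opened and seen not to hold the prize — ruled out; weight (1/9)·0 = 0 each.
If it is behind door 3 (prior 1/9): the host has 56 equally likely choices, so probability 1/56; weight (1/9)·(1/56) = 1/504.
If it is behind any of doors 4, 5, and 9 (prior 1/9 each): the host has 21 equally likely choices, so probability 1/21; weight (1/9)·(1/21) = 1/189 each.
The weights sum to 1/56.
So P(the car behind door 3 | the host opened door 1, door 2, door 6, door 7, and door 8) = (1/504) / (1/56) = 1/9.

1/9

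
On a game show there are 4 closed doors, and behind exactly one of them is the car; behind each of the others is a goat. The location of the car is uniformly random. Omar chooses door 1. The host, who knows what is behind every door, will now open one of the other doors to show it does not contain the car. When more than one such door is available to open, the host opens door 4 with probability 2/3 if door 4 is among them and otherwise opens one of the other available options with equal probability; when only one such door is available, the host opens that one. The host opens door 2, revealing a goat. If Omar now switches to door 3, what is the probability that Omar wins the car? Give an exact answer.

Consider each possible location of the car in turn.
If it is behind door 1 (prior 1/4): door 4 is available but not opened; door 2 gets probability (1 − 2/3)/2 = 1/6; weight (1/4)·(1/6) = 1/24.
If it is behind door 2 (prior 1/4): the host opened door 2, so this case is ruled out; weight (1/4)·0 = 0.
If it is behind door 3 (prior 1/4): door 4 is available but not opened, probability 1/3; weight (1/4)·(1/3) = 1/12.
If it is behind door 4 (prior 1/4): door 4 holds the prize so is unavailable; the host chooses uniformly among the 2 others, probability 1/2; weight (1/4)·(1/2) = 1/8.
The weights sum to 1/4.
So P(the car behind door 3 | the host opened door 2) = (1/12) / (1/4) = 1/3.

1/3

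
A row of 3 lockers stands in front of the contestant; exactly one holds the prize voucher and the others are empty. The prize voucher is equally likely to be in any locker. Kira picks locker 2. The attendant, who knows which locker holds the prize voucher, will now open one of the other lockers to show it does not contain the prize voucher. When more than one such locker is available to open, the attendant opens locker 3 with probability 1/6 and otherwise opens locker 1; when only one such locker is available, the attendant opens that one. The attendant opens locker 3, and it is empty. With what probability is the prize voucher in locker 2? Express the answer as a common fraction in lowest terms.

1/7

Condition on the true location of the prize voucher.
If it is in locker 1 (prior 1/3): only locker 3 is available, probability 1; weight (1/3)·1 = 1/3.
If it is in locker 2 (prior 1/3): locker 3 is available, opened with probability 1/6; weight (1/3)·(1/6) = 1/18.
If it is in locker 3 (prior 1/3): the attendant opened locker 3, so this case is ruled out; weight (1/3)·0 = 0.
The weights sum to 7/18.
So P(the prize voucher in locker 2 | the attendant opened locker 3) = (1/18) / (7/18) = 1/7.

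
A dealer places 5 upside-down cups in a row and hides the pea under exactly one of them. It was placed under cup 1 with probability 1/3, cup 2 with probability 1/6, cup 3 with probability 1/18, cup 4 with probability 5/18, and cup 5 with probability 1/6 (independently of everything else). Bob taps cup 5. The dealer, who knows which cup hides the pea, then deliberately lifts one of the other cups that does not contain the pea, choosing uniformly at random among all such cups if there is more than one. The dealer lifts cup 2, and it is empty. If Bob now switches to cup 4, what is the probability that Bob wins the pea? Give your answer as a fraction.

Apply Bayes' rule, conditioning on where the pea actually is.
If it is under cup 1 (prior 1/3): the dealer has 3 equally likely choices, so probability 1/3; weight (1/3)·(1/3) = 1/9.
If it is under cup 2 (prior 1/6): the dealer opened cup 2, so this case is ruled out; weight (1/6)·0 = 0.
If it is under cup 3 (prior 1/18): the dealer has 3 equally likely choices, so probability 1/3; weight (1/18)·(1/3) = 1/54.
If it is under cup 4 (prior 5/18): the dealer has 3 equally likely choices, so probability 1/3; weight (5/18)·(1/3) = 5/54.
If it is under cup 5 (prior 1/6): the dealer has 4 equally likely choices, so probability 1/4; weight (1/6)·(1/4) = 1/24.
The weights sum to 19/72.
So P(the pea under cup 4 | the dealer opened cup 2) = (5/54) / (19/72) = 20/57.

20/57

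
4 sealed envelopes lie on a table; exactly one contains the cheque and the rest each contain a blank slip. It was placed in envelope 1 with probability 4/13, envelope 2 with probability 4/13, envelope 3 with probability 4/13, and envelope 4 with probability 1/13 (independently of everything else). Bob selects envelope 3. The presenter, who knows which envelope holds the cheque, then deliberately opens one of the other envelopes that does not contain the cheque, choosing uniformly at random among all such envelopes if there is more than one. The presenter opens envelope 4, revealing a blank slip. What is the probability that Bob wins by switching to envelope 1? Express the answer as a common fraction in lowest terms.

Apply Bayes' rule, conditioning on where the cheque actually is.
If it is in either of envelopes 1 and 2 (prior 4/13 each): the presenter has 2 equally likely choices, so probability 1/2; weight (4/13)·(1/2) = 2/13 each.
If it is in envelope 3 (prior 4/13): the presenter has 3 equally likely choices, so probability 1/3; weight (4/13)·(1/3) = 4/39.
If it is in envelope 4 (prior 1/13): the presenter opened envelope 4, so this case is ruled out; weight (1/13)·0 = 0.
The weights sum to 16/39.
So P(the cheque in envelope 1 | the presenter opened envelope 4) = (2/13) / (16/39) = 3/8.

3/8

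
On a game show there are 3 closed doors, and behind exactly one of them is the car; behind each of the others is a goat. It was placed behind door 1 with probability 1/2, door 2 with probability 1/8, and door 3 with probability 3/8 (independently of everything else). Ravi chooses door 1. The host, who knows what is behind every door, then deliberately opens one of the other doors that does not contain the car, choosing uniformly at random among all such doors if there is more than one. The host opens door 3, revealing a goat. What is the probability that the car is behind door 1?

Condition on the true location of the car.
If it is behind door 1 (prior 1/2): the host has 2 equally likely choices, so probability 1/2; weight (1/2)·(1/2) = 1/4.
If it is behind door 2 (prior 1/8): the host has no choice, probability 1; weight (1/8)·1 = 1/8.
If it is behind door 3 (prior 3/8): the host opened door 3, so this case is ruled out; weight (3/8)·0 = 0.
The weights sum to 3/8.
So P(the car behind door 1 | the host opened door 3) = (1/4) / (3/8) = 2/3.

2/3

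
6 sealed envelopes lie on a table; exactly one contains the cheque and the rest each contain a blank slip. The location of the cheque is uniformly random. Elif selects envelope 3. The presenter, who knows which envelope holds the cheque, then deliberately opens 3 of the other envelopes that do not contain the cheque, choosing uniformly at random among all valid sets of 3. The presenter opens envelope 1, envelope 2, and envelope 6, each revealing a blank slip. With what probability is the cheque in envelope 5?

5/12

Condition on the true location of the cheque.
If it is in any of envelopes 1, 2, and 6 (prior 1/6 each): that envelope was opened and seen not to hold the prize — ruled out; weight (1/6)·0 = 0 each.
If it is in envelope 3 (prior 1/6): the presenter has 10 equally likely choices, so probability 1/10; weight (1/6)·(1/10) = 1/60.
If it is in either of envelopes 4 and 5 (prior 1/6 each): the presenter has 4 equally likely choices, so probability 1/4; weight (1/6)·(1/4) = 1/24 each.
The weights sum to 1/10.
So P(the cheque in envelope 5 | the presenter opened envelope 1, envelope 2, and envelope 6) = (1/24) / (1/10) = 5/12.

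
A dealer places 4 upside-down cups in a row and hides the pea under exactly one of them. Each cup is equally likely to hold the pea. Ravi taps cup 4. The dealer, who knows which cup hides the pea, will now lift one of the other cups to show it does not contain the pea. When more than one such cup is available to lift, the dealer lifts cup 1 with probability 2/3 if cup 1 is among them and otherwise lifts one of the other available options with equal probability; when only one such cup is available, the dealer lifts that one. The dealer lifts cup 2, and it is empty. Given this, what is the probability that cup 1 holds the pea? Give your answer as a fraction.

1/2

Apply Bayes' rule, conditioning on where the pea actually is.
If it is under cup 1 (prior 1/4): cup 1 holds the prize so is unavailable; the dealer chooses uniformly among the 2 others, probability 1/2; weight (1/4)·(1/2) = 1/8.
If it is under cup 2 (prior 1/4): the dealer opened cup 2, so this case is ruled out; weight (1/4)·0 = 0.
If it is under cup 3 (prior 1/4): cup 1 is available but not opened, probability 1/3; weight (1/4)·(1/3) = 1/12.
If it is under cup 4 (prior 1/4): cup 1 is available but not opened; cup 2 gets probability (1 − 2/3)/2 = 1/6; weight (1/4)·(1/6) = 1/24.
The weights sum to 1/4.
So P(the pea under cup 1 | the dealer opened cup 2) = (1/8) / (1/4) = 1/2.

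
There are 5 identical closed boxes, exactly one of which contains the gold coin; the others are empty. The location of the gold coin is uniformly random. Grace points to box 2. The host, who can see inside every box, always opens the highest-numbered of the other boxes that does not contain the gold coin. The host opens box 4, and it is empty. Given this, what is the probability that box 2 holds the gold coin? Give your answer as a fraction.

0

Condition on the true location of the gold coin.
If it is in any of boxes 1, 2, and 3 (prior 1/5 each): the host would have opened box 5 instead, probability 0; weight (1/5)·0 = 0 each.
If it is in box 4 (prior 1/5): the host opened box 4, so this case is ruled out; weight (1/5)·0 = 0.
If it is in box 5 (prior 1/5): box 4 is the highest-numbered option available, probability 1; weight (1/5)·1 = 1/5.
The weights sum to 1/5.
So P(the gold coin in box 2 | the host opened box 4) = 0 / (1/5) = 0.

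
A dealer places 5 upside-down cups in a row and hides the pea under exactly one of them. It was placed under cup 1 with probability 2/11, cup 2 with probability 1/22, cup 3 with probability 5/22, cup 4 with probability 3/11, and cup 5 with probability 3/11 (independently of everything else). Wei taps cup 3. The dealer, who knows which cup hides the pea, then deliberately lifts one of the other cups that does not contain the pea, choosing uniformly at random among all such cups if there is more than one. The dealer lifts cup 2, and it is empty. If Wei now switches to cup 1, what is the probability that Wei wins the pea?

16/79

Condition on the true location of the pea.
If it is under cup 1 (prior 2/11): the dealer has 3 equally likely choices, so probability 1/3; weight (2/11)·(1/3) = 2/33.
If it is under cup 2 (prior 1/22): the dealer opened cup 2, so this case is ruled out; weight (1/22)·0 = 0.
If it is under cup 3 (prior 5/22): the dealer has 4 equally likely choices, so probability 1/4; weight (5/22)·(1/4) = 5/88.
If it is under either of cups 4 and 5 (prior 3/11 each): the dealer has 3 equally likely choices, so probability 1/3; weight (3/11)·(1/3) = 1/11 each.
The weights sum to 79/264.
So P(the pea under cup 1 | the dealer opened cup 2) = (2/33) / (79/264) = 16/79.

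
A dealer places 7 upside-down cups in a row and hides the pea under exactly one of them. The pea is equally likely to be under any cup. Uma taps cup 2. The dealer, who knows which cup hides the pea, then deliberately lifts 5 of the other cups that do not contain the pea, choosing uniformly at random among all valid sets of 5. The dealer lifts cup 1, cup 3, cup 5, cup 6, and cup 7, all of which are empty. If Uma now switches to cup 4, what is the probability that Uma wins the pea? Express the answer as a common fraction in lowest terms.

6/7

Condition on the true location of the pea.
If it is under any of cups 1, 3, 5, 6, and 7 (prior 1/7 each): that cup was opened and seen not to hold the prize — ruled out; weight (1/7)·0 = 0 each.
If it is under cup 2 (prior 1/7): the dealer has 6 equally likely choices, so probability 1/6; weight (1/7)·(1/6) = 1/42.
If it is under cup 4 (prior 1/7): the dealer has no choice, probability 1; weight (1/7)·1 = 1/7.
The weights sum to 1/6.
So P(the pea under cup 4 | the dealer opened cup 1, cup 3, cup 5, cup 6, and cup 7) = (1/7) / (1/6) = 6/7.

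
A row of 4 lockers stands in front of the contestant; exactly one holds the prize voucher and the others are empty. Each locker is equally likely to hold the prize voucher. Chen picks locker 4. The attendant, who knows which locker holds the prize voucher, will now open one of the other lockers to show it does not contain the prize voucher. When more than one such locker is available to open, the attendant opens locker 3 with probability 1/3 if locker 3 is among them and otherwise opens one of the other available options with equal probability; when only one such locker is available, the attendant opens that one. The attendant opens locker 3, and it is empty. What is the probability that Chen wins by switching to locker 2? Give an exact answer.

Apply Bayes' rule, conditioning on where the prize voucher actually is.
If it is in any of lockers 1, 2, and 4 (prior 1/4 each): locker 3 is available, opened with probability 1/3; weight (1/4)·(1/3) = 1/12 each.
If it is in locker 3 (prior 1/4): the attendant opened locker 3, so this case is ruled out; weight (1/4)·0 = 0.
The weights sum to 1/4.
So P(the prize voucher in locker 2 | the attendant opened locker 3) = (1/12) / (1/4) = 1/3.

1/3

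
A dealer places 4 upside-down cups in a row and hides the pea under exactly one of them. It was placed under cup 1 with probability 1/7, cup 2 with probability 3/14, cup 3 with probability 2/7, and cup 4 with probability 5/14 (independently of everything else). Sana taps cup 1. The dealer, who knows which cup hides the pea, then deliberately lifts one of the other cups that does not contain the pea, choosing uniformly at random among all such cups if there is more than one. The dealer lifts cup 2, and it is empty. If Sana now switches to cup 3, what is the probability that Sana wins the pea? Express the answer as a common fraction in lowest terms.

12/31

Condition on the true location of the pea.
If it is under cup 1 (prior 1/7): the dealer has 3 equally likely choices, so probability 1/3; weight (1/7)·(1/3) = 1/21.
If it is under cup 2 (prior 3/14): the dealer opened cup 2, so this case is ruled out; weight (3/14)·0 = 0.
If it is under cup 3 (prior 2/7): the dealer has 2 equally likely choices, so probability 1/2; weight (2/7)·(1/2) = 1/7.
If it is under cup 4 (prior 5/14): the dealer has 2 equally likely choices, so probability 1/2; weight (5/14)·(1/2) = 5/28.
The weights sum to 31/84.
So P(the pea under cup 3 | the dealer opened cup 2) = (1/7) / (31/84) = 12/31.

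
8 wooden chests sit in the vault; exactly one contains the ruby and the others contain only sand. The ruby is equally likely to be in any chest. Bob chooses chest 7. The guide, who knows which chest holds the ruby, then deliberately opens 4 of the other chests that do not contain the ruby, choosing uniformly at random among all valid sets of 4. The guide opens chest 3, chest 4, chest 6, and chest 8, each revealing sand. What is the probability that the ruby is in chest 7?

1/8

Consider each possible location of the ruby in turn.
If it is in any of chests 1, 2, and 5 (prior 1/8 each): the guide has 15 equally likely choices, so probability 1/15; weight (1/8)·(1/15) = 1/120 each.
If it is in any of chests 3, 4, 6, and 8 (prior 1/8 each): that chest was opened and seen not to hold the prize — ruled out; weight (1/8)·0 = 0 each.
If it is in chest 7 (prior 1/8): the guide has 35 equally likely choices, so probability 1/35; weight (1/8)·(1/35) = 1/280.
The weights sum to 1/35.
So P(the ruby in chest 7 | the guide opened chest 3, chest 4, chest 6, and chest 8) = (1/280) / (1/35) = 1/8.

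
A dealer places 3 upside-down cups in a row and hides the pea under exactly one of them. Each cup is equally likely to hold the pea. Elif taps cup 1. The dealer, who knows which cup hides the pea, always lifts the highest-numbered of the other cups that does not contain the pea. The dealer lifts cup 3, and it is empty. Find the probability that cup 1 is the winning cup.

Condition on the true location of the pea.
If it is under either of cups 1 and 2 (prior 1/3 each): cup 3 is the highest-numbered option available, probability 1; weight (1/3)·1 = 1/3 each.
If it is under cup 3 (prior 1/3): the dealer opened cup 3, so this case is ruled out; weight (1/3)·0 = 0.
The weights sum to 2/3.
So P(the pea under cup 1 | the dealer opened cup 3) = (1/3) / (2/3) = 1/2.

1/2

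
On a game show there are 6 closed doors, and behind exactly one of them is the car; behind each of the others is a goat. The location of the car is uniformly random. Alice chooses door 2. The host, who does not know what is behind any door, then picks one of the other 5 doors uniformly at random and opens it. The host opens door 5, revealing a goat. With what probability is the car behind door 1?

1/5

Consider each possible location of the car in turn.
If it is behind any of doors 1, 2, 3, 4, and 6 (prior 1/6 each): the host picks door 5 with probability 1/5 regardless, and it is not the prize; weight (1/6)·(1/5) = 1/30 each.
If it is behind door 5 (prior 1/6): the host opened door 5, so this case is ruled out; weight (1/6)·0 = 0.
The weights sum to 1/6.
So P(the car behind door 1 | the host opened door 5) = (1/30) / (1/6) = 1/5.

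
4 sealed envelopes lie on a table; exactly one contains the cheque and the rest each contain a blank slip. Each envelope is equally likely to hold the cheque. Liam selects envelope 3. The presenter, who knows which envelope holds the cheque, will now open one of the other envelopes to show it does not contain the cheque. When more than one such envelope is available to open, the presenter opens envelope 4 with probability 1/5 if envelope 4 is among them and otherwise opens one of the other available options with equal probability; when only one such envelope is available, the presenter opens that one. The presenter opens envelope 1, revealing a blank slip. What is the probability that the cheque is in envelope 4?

5/17

Consider each possible location of the cheque in turn.
If it is in envelope 1 (prior 1/4): the presenter opened envelope 1, so this case is ruled out; weight (1/4)·0 = 0.
If it is in envelope 2 (prior 1/4): envelope 4 is available but not opened, probability 4/5; weight (1/4)·(4/5) = 1/5.
If it is in envelope 3 (prior 1/4): envelope 4 is available but not opened; envelope 1 gets probability (1 − 1/5)/2 = 2/5; weight (1/4)·(2/5) = 1/10.
If it is in envelope 4 (prior 1/4): envelope 4 holds the prize so is unavailable; the presenter chooses uniformly among the 2 others, probability 1/2; weight (1/4)·(1/2) = 1/8.
The weights sum to 17/40.
So P(the cheque in envelope 4 | the presenter opened envelope 1) = (1/8) / (17/40) = 5/17.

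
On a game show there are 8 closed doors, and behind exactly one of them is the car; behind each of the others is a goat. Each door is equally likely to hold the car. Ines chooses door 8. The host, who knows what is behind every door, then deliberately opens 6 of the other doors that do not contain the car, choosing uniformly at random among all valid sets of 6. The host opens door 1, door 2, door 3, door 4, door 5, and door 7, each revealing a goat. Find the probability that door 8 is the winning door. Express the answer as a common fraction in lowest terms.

1/8

Condition on the true location of the car.
If it is behind any of doors 1, 2, 3, 4, 5, and 7 (prior 1/8 each): that door was opened and seen not to hold the prize — ruled out; weight (1/8)·0 = 0 each.
If it is behind door 6 (prior 1/8): the host has no choice, probability 1; weight (1/8)·1 = 1/8.
If it is behind door 8 (prior 1/8): the host has 7 equally likely choices, so probability 1/7; weight (1/8)·(1/7) = 1/56.
The weights sum to 1/7.
So P(the car behind door 8 | the host opened door 1, door 2, door 3, door 4, door 5, and door 7) = (1/56) / (1/7) = 1/8.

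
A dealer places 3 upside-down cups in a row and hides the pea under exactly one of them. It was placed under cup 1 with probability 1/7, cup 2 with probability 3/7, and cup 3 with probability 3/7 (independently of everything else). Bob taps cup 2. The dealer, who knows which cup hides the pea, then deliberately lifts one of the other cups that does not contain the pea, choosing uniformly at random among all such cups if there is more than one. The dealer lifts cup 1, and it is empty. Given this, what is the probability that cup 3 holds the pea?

Apply Bayes' rule, conditioning on where the pea actually is.
If it is under cup 1 (prior 1/7): the dealer opened cup 1, so this case is ruled out; weight (1/7)·0 = 0.
If it is under cup 2 (prior 3/7): the dealer has 2 equally likely choices, so probability 1/2; weight (3/7)·(1/2) = 3/14.
If it is under cup 3 (prior 3/7): the dealer has no choice, probability 1; weight (3/7)·1 = 3/7.
The weights sum to 9/14.
So P(the pea under cup 3 | the dealer opened cup 1) = (3/7) / (9/14) = 2/3.

2/3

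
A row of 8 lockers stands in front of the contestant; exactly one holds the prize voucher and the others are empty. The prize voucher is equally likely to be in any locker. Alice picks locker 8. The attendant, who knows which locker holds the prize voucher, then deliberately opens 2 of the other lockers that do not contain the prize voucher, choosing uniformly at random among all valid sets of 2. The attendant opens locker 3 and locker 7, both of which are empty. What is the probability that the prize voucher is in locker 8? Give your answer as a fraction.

1/8

Consider each possible location of the prize voucher in turn.
If it is in any of lockers 1, 2, 4, 5, and 6 (prior 1/8 each): the attendant has 15 equally likely choices, so probability 1/15; weight (1/8)·(1/15) = 1/120 each.
If it is in either of lockers 3 and 7 (prior 1/8 each): that locker was opened and seen not to hold the prize — ruled out; weight (1/8)·0 = 0 each.
If it is in locker 8 (prior 1/8): the attendant has 21 equally likely choices, so probability 1/21; weight (1/8)·(1/21) = 1/168.
The weights sum to 1/21.
So P(the prize voucher in locker 8 | the attendant opened locker 3 and locker 7) = (1/168) / (1/21) = 1/8.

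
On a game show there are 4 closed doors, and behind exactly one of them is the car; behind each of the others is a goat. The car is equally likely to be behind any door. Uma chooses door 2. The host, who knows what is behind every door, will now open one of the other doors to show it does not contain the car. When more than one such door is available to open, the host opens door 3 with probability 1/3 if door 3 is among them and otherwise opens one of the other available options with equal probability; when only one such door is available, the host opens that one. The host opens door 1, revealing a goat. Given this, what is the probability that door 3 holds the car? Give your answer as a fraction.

1/3

Apply Bayes' rule, conditioning on where the car actually is.
If it is behind door 1 (prior 1/4): the host opened door 1, so this case is ruled out; weight (1/4)·0 = 0.
If it is behind door 2 (prior 1/4): door 3 is available but not opened; door 1 gets probability (1 − 1/3)/2 = 1/3; weight (1/4)·(1/3) = 1/12.
If it is behind door 3 (prior 1/4): door 3 holds the prize so is unavailable; the host chooses uniformly among the 2 others, probability 1/2; weight (1/4)·(1/2) = 1/8.
If it is behind door 4 (prior 1/4): door 3 is available but not opened, probability 2/3; weight (1/4)·(2/3) = 1/6.
The weights sum to 3/8.
So P(the car behind door 3 | the host opened door 1) = (1/8) / (3/8) = 1/3.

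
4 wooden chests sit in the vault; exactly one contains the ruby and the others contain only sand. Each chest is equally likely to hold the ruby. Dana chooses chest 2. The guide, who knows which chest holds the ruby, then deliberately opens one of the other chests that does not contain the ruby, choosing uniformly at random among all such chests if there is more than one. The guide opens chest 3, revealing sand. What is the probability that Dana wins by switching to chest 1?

3/8

Apply Bayes' rule, conditioning on where the ruby actually is.
If it is in either of chests 1 and 4 (prior 1/4 each): the guide has 2 equally likely choices, so probability 1/2; weight (1/4)·(1/2) = 1/8 each.
If it is in chest 2 (prior 1/4): the guide has 3 equally likely choices, so probability 1/3; weight (1/4)·(1/3) = 1/12.
If it is in chest 3 (prior 1/4): the guide opened chest 3, so this case is ruled out; weight (1/4)·0 = 0.
The weights sum to 1/3.
So P(the ruby in chest 1 | the guide opened chest 3) = (1/8) / (1/3) = 3/8.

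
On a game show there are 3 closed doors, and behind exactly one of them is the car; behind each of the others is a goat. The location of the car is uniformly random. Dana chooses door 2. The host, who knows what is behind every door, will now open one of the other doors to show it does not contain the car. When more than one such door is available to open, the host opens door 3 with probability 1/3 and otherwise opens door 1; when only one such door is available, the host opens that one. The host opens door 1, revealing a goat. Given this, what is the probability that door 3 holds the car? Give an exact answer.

Condition on the true location of the car.
If it is behind door 1 (prior 1/3): the host opened door 1, so this case is ruled out; weight (1/3)·0 = 0.
If it is behind door 2 (prior 1/3): door 3 is available but not opened, probability 2/3; weight (1/3)·(2/3) = 2/9.
If it is behind door 3 (prior 1/3): only door 1 is available, probability 1; weight (1/3)·1 = 1/3.
The weights sum to 5/9.
So P(the car behind door 3 | the host opened door 1) = (1/3) / (5/9) = 3/5.

3/5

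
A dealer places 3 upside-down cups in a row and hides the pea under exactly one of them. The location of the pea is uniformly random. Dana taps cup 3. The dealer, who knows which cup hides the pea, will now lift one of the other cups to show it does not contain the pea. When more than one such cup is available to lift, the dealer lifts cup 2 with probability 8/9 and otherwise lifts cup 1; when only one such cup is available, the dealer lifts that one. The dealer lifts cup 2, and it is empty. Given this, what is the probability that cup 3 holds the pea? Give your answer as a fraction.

Condition on the true location of the pea.
If it is under cup 1 (prior 1/3): only cup 2 is available, probability 1; weight (1/3)·1 = 1/3.
If it is under cup 2 (prior 1/3): the dealer opened cup 2, so this case is ruled out; weight (1/3)·0 = 0.
If it is under cup 3 (prior 1/3): cup 2 is available, opened with probability 8/9; weight (1/3)·(8/9) = 8/27.
The weights sum to 17/27.
So P(the pea under cup 3 | the dealer opened cup 2) = (8/27) / (17/27) = 8/17.

8/17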